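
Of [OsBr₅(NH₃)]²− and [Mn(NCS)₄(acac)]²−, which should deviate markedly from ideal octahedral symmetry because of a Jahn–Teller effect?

[OsBr₅(NH₃)]²−: Summing ligand charges against the −2 overall charge gives an oxidation state of +3 for osmium. Group 8 minus oxidation state 3 gives a d⁵ configuration. A 5d ion has a large Δₒ and is invariably low-spin. The d⁵ configuration leaves the e_g set evenly filled (or empty) — no strong Jahn–Teller driving force.
[Mn(NCS)₄(acac)]²−: Summing ligand charges against the −2 overall charge gives an oxidation state of +3 for manganese. Group 7 minus oxidation state 3 gives a d⁴ configuration. Acetylacetonate and isothiocyanate are weak-field ligands for a first-row metal, so the complex is high-spin. The t₂g³e_g¹ (high-spin) configuration has an unevenly filled e_g set; the Jahn–Teller theorem predicts a tetragonal distortion (typically axial elongation) to lift the degeneracy.

[Mn(NCS)₄(acac)]²−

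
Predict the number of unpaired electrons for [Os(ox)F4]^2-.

Each oxalate is −2; each fluoride is −1; balancing the −2 overall charge requires Os(IV).
Os sits in group 8, so the d-electron count is 8 − 4 = 4.
Counting donor atoms: 1×oxalate (bidentate) → 2 donors; 4×fluoride (monodentate) → 4 donors. Coordination number = 6.
The spin state decides the count: a 5d ion has a large Δₒ and is invariably low-spin.
An octahedral low-spin d⁴ ion is t₂g⁴e_g⁰, giving 2 unpaired electrons.

2 unpaired electrons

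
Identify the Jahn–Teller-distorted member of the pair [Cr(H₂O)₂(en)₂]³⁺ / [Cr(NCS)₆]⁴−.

[Cr(H₂O)₂(en)₂]³⁺: Summing ligand charges against the +3 overall charge gives an oxidation state of +3 for chromium. Chromium is a group-6 element; Cr(III) is therefore d³. The d³ configuration leaves the e_g set evenly filled (or empty) — no strong Jahn–Teller driving force.
[Cr(NCS)₆]⁴−: Ligand charges: each isothiocyanate is −1. With an overall charge of −4 the chromium centre must be in the +2 oxidation state. Group 6 minus oxidation state 2 gives a d⁴ configuration. Isothiocyanate is a weak-field ligand for a first-row metal, so the complex is high-spin. The t₂g³e_g¹ (high-spin) configuration has an unevenly filled e_g set; the Jahn–Teller theorem predicts a tetragonal distortion (typically axial elongation) to lift the degeneracy.

[Cr(NCS)₆]⁴−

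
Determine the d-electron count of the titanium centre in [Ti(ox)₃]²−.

d0

Each oxalate is −2; balancing the −2 overall charge requires Ti(IV).
Titanium is a group-4 element; Ti(IV) is therefore d⁰.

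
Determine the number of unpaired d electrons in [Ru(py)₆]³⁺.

1

Ligand charges: pyridine is neutral. With an overall charge of +3 the ruthenium centre must be in the +3 oxidation state.
Group 8 minus oxidation state 3 gives a d⁵ configuration.
The spin state decides the count: a 4d ion has a large Δₒ and is invariably low-spin.
An octahedral low-spin d⁵ ion is t₂g⁵e_g⁰, giving 1 unpaired electron.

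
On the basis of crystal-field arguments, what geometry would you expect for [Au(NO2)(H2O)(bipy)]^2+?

square planar

Summing ligand charges against the +2 overall charge gives an oxidation state of +3 for gold.
Group 11 minus oxidation state 3 gives a d⁸ configuration.
Counting donor atoms: 1×nitro (N-bound nitrite) (monodentate) → 1 donor; 1×water (monodentate) → 1 donor; 1×2,2′-bipyridine (bidentate) → 2 donors. Coordination number = 4.
A 5d d⁸ ion has a large crystal-field splitting; square planar leaves the high-energy d_{x²−y²} orbital empty and maximises CFSE.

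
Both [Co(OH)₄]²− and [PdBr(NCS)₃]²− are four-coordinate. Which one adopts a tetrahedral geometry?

For [Co(OH)₄]²−: Summing ligand charges against the −2 overall charge gives an oxidation state of +2 for cobalt. Cobalt is a group-9 element; Co(II) is therefore d⁷. For a high-spin 3d d⁷ ion with weak-field ligands the small Δₜ gives little square-planar CFSE advantage, so four ligands adopt the sterically favoured tetrahedral geometry. → tetrahedral.
For [PdBr(NCS)₃]²−: Ligand charges: each bromide is −1; each isothiocyanate is −1. With an overall charge of −2 the palladium centre must be in the +2 oxidation state. Palladium is a group-10 element; Pd(II) is therefore d⁸. A 4d d⁸ ion has a large crystal-field splitting; square planar leaves the high-energy d_{x²−y²} orbital empty and maximises CFSE. → square planar.

[Co(OH)₄]²−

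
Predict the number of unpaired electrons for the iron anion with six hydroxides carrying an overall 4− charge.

Summing ligand charges against the −4 overall charge gives an oxidation state of +2 for iron.
Group 8 minus oxidation state 2 gives a d⁶ configuration.
The spin state decides the count: Hydroxide is a weak-field ligand for a first-row metal, so the complex is high-spin.
An octahedral high-spin d⁶ ion is t₂g⁴e_g², giving 4 unpaired electrons.

4 unpaired electrons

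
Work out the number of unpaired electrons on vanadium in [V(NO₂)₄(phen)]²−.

Each nitro (N-bound nitrite) is −1; 1,10-phenanthroline is neutral; balancing the −2 overall charge requires V(II).
V sits in group 5, so the d-electron count is 5 − 2 = 3.
Counting donor atoms: 4×nitro (N-bound nitrite) (monodentate) → 4 donors; 1×1,10-phenanthroline (bidentate) → 2 donors. Coordination number = 6.
In an octahedral field the d³ configuration is t₂g³e_g⁰ (only one arrangement possible), giving 3 unpaired electrons.

3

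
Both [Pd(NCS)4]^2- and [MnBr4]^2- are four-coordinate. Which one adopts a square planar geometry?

For [Pd(NCS)4]^2-: Ligand charges: each isothiocyanate is −1. With an overall charge of −2 the palladium centre must be in the +2 oxidation state. Group 10 minus oxidation state 2 gives a d⁸ configuration. A 4d d⁸ ion has a large crystal-field splitting; square planar leaves the high-energy d_{x²−y²} orbital empty and maximises CFSE. → square planar.
For [MnBr4]^2-: Each bromide is −1; balancing the −2 overall charge requires Mn(II). Manganese is a group-7 element; Mn(II) is therefore d⁵. A high-spin d⁵ ion has zero CFSE in either geometry, so four ligands adopt the sterically favoured tetrahedral geometry. → tetrahedral.

[Pd(NCS)4]^2-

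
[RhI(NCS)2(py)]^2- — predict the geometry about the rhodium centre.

square planar

Each iodide is −1; each isothiocyanate is −1; pyridine is neutral; balancing the −2 overall charge requires Rh(I).
Rh sits in group 9, so the d-electron count is 9 − 1 = 8.
With 4 monodentate ligands the coordination number is 4.
A 4d d⁸ ion has a large crystal-field splitting; square planar leaves the high-energy d_{x²−y²} orbital empty and maximises CFSE.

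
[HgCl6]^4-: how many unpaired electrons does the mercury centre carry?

0

Ligand charges: each chloride is −1. With an overall charge of −4 the mercury centre must be in the +2 oxidation state.
Hg sits in group 12, so the d-electron count is 12 − 2 = 10.
In an octahedral field the d¹⁰ configuration is t₂g⁶e_g⁴, giving 0 unpaired electrons.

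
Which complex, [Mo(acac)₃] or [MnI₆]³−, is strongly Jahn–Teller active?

[Mo(acac)₃]: Ligand charges: each acetylacetonate is −1. With an overall charge of 0 the molybdenum centre must be in the +3 oxidation state. Molybdenum is a group-6 element; Mo(III) is therefore d³. The d³ configuration leaves the e_g set evenly filled (or empty) — no strong Jahn–Teller driving force.
[MnI₆]³−: Ligand charges: each iodide is −1. With an overall charge of −3 the manganese centre must be in the +3 oxidation state. Manganese is a group-7 element; Mn(III) is therefore d⁴. Iodide is a weak-field ligand for a first-row metal, so the complex is high-spin. The t₂g³e_g¹ (high-spin) configuration has an unevenly filled e_g set; the Jahn–Teller theorem predicts a tetragonal distortion (typically axial elongation) to lift the degeneracy.

[MnI₆]³−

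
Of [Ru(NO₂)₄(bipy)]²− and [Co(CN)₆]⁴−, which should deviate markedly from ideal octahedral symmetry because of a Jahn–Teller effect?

[Co(CN)₆]⁴−

[Ru(NO₂)₄(bipy)]²−: Each nitro (N-bound nitrite) is −1; 2,2′-bipyridine is neutral; balancing the −2 overall charge requires Ru(II). Ruthenium is a group-8 element; Ru(II) is therefore d⁶. A 4d ion has a large Δₒ and is invariably low-spin. The d⁶ configuration leaves the e_g set evenly filled (or empty) — no strong Jahn–Teller driving force.
[Co(CN)₆]⁴−: Each cyanide is −1; balancing the −4 overall charge requires Co(II). Group 9 minus oxidation state 2 gives a d⁷ configuration. Cyanide is a strong-field ligand (high in the spectrochemical series) for a first-row metal, so the complex is low-spin. The t₂g⁶e_g¹ (low-spin) configuration has an unevenly filled e_g set; the Jahn–Teller theorem predicts a tetragonal distortion (typically axial elongation) to lift the degeneracy.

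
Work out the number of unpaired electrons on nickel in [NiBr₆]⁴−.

Each bromide is −1; balancing the −4 overall charge requires Ni(II).
Group 10 minus oxidation state 2 gives a d⁸ configuration.
In an octahedral field the d⁸ configuration is t₂g⁶e_g² (only one arrangement possible), giving 2 unpaired electrons.

2 unpaired electrons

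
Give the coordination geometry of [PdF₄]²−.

Summing ligand charges against the −2 overall charge gives an oxidation state of +2 for palladium.
Group 10 minus oxidation state 2 gives a d⁸ configuration.
With 4 monodentate ligands the coordination number is 4.
A 4d d⁸ ion has a large crystal-field splitting; square planar leaves the high-energy d_{x²−y²} orbital empty and maximises CFSE.

square planar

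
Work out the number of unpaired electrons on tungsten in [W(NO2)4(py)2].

Each nitro (N-bound nitrite) is −1; pyridine is neutral; balancing the 0 overall charge requires W(IV).
Tungsten is a group-6 element; W(IV) is therefore d².
In an octahedral field the d² configuration is t₂g²e_g⁰ (only one arrangement possible), giving 2 unpaired electrons.

2 unpaired electrons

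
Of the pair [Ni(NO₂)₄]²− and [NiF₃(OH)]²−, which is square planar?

For [Ni(NO₂)₄]²−: Each nitro (N-bound nitrite) is −1; balancing the −2 overall charge requires Ni(II). Nickel is a group-10 element; Ni(II) is therefore d⁸. Nitro (N-bound nitrite) is a strong-field ligand (high in the spectrochemical series). A 3d d⁸ ion with strong-field ligands gains enough CFSE to favour square planar over tetrahedral. → square planar.
For [NiF₃(OH)]²−: Each fluoride is −1; each hydroxide is −1; balancing the −2 overall charge requires Ni(II). Ni sits in group 10, so the d-electron count is 10 − 2 = 8. Fluoride and hydroxide are weak-field ligands. With weak-field ligands the CFSE gain from square planar is small, so a 3d d⁸ ion takes the sterically preferred tetrahedral geometry. → tetrahedral.

[Ni(NO₂)₄]²−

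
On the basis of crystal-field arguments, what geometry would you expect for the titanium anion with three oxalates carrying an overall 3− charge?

octahedral

Summing ligand charges against the −3 overall charge gives an oxidation state of +3 for titanium.
Ti sits in group 4, so the d-electron count is 4 − 3 = 1.
Counting donor atoms: 3×oxalate (bidentate) → 6 donors. Coordination number = 6.
Six donors around a single metal centre give an octahedral coordination sphere.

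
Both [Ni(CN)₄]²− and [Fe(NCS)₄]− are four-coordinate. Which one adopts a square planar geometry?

[Ni(CN)₄]²−

For [Ni(CN)₄]²−: Ligand charges: each cyanide is −1. With an overall charge of −2 the nickel centre must be in the +2 oxidation state. Ni sits in group 10, so the d-electron count is 10 − 2 = 8. Cyanide is a strong-field ligand (high in the spectrochemical series). A 3d d⁸ ion with strong-field ligands gains enough CFSE to favour square planar over tetrahedral. → square planar.
For [Fe(NCS)₄]−: Ligand charges: each isothiocyanate is −1. With an overall charge of −1 the iron centre must be in the +3 oxidation state. Fe sits in group 8, so the d-electron count is 8 − 3 = 5. A high-spin d⁵ ion has zero CFSE in either geometry, so four ligands adopt the sterically favoured tetrahedral geometry. → tetrahedral.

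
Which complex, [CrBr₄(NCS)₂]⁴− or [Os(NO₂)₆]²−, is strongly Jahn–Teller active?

[CrBr₄(NCS)₂]⁴−

[CrBr₄(NCS)₂]⁴−: Ligand charges: each bromide is −1; each isothiocyanate is −1. With an overall charge of −4 the chromium centre must be in the +2 oxidation state. Chromium is a group-6 element; Cr(II) is therefore d⁴. Bromide and isothiocyanate are weak-field ligands for a first-row metal, so the complex is high-spin. The t₂g³e_g¹ (high-spin) configuration has an unevenly filled e_g set; the Jahn–Teller theorem predicts a tetragonal distortion (typically axial elongation) to lift the degeneracy.
[Os(NO₂)₆]²−: Each nitro (N-bound nitrite) is −1; balancing the −2 overall charge requires Os(IV). Group 8 minus oxidation state 4 gives a d⁴ configuration. A 5d ion has a large Δₒ and is invariably low-spin. The d⁴ configuration leaves the e_g set evenly filled (or empty) — no strong Jahn–Teller driving force.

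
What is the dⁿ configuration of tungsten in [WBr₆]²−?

d2

Summing ligand charges against the −2 overall charge gives an oxidation state of +4 for tungsten.
Tungsten is a group-6 element; W(IV) is therefore d².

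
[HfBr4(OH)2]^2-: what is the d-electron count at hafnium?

Each bromide is −1; each hydroxide is −1; balancing the −2 overall charge requires Hf(IV).
Hafnium is a group-4 element; Hf(IV) is therefore d⁰.

d⁰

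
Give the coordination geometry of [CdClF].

Ligand charges: each chloride is −1; each fluoride is −1. With an overall charge of 0 the cadmium centre must be in the +2 oxidation state.
Cd sits in group 12, so the d-electron count is 12 − 2 = 10.
With 2 monodentate ligands the coordination number is 2.
A d¹⁰ ion with only two ligands adopts a linear arrangement (sp hybridisation; no CFSE preference).

linear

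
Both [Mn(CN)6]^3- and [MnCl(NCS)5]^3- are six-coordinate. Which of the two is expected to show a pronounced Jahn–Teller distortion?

[MnCl(NCS)5]^3-

[Mn(CN)6]^3-: Each cyanide is −1; balancing the −3 overall charge requires Mn(III). Mn sits in group 7, so the d-electron count is 7 − 3 = 4. Cyanide is a strong-field ligand (high in the spectrochemical series) for a first-row metal, so the complex is low-spin. The d⁴ configuration leaves the e_g set evenly filled (or empty) — no strong Jahn–Teller driving force.
[MnCl(NCS)5]^3-: Summing ligand charges against the −3 overall charge gives an oxidation state of +3 for manganese. Mn sits in group 7, so the d-electron count is 7 − 3 = 4. Chloride and isothiocyanate are weak-field ligands for a first-row metal, so the complex is high-spin. The t₂g³e_g¹ (high-spin) configuration has an unevenly filled e_g set; the Jahn–Teller theorem predicts a tetragonal distortion (typically axial elongation) to lift the degeneracy.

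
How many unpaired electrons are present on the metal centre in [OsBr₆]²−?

2 unpaired electrons

Ligand charges: each bromide is −1. With an overall charge of −2 the osmium centre must be in the +4 oxidation state.
Os sits in group 8, so the d-electron count is 8 − 4 = 4.
The spin state decides the count: a 5d ion has a large Δₒ and is invariably low-spin.
An octahedral low-spin d⁴ ion is t₂g⁴e_g⁰, giving 2 unpaired electrons.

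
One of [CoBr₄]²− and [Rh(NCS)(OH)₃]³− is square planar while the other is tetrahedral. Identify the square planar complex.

[Rh(NCS)(OH)₃]³−

For [CoBr₄]²−: Each bromide is −1; balancing the −2 overall charge requires Co(II). Co sits in group 9, so the d-electron count is 9 − 2 = 7. For a high-spin 3d d⁷ ion with weak-field ligands the small Δₜ gives little square-planar CFSE advantage, so four ligands adopt the sterically favoured tetrahedral geometry. → tetrahedral.
For [Rh(NCS)(OH)₃]³−: Each isothiocyanate is −1; each hydroxide is −1; balancing the −3 overall charge requires Rh(I). Group 9 minus oxidation state 1 gives a d⁸ configuration. A 4d d⁸ ion has a large crystal-field splitting; square planar leaves the high-energy d_{x²−y²} orbital empty and maximises CFSE. → square planar.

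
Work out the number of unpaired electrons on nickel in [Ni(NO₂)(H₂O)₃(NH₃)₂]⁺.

2

Each nitro (N-bound nitrite) is −1; water is neutral; ammonia is neutral; balancing the +1 overall charge requires Ni(II).
Ni sits in group 10, so the d-electron count is 10 − 2 = 8.
In an octahedral field the d⁸ configuration is t₂g⁶e_g² (only one arrangement possible), giving 2 unpaired electrons.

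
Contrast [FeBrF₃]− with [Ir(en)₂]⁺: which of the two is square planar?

For [FeBrF₃]−: Ligand charges: each bromide is −1; each fluoride is −1. With an overall charge of −1 the iron centre must be in the +3 oxidation state. Iron is a group-8 element; Fe(III) is therefore d⁵. A high-spin d⁵ ion has zero CFSE in either geometry, so four ligands adopt the sterically favoured tetrahedral geometry. → tetrahedral.
For [Ir(en)₂]⁺: Summing ligand charges against the +1 overall charge gives an oxidation state of +1 for iridium. Group 9 minus oxidation state 1 gives a d⁸ configuration. A 5d d⁸ ion has a large crystal-field splitting; square planar leaves the high-energy d_{x²−y²} orbital empty and maximises CFSE. → square planar.

[Ir(en)₂]⁺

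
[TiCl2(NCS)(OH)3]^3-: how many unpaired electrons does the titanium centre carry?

Ligand charges: each chloride is −1; each isothiocyanate is −1; each hydroxide is −1. With an overall charge of −3 the titanium centre must be in the +3 oxidation state.
Ti sits in group 4, so the d-electron count is 4 − 3 = 1.
In an octahedral field the d¹ configuration is t₂g¹e_g⁰ (only one arrangement possible), giving 1 unpaired electron.

1 unpaired electron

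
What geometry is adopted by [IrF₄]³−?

Each fluoride is −1; balancing the −3 overall charge requires Ir(I).
Ir sits in group 9, so the d-electron count is 9 − 1 = 8.
Coordination number: 4.
A 5d d⁸ ion has a large crystal-field splitting; square planar leaves the high-energy d_{x²−y²} orbital empty and maximises CFSE.

square planar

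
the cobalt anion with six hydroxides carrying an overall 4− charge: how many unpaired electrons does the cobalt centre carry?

Ligand charges: each hydroxide is −1. With an overall charge of −4 the cobalt centre must be in the +2 oxidation state.
Co sits in group 9, so the d-electron count is 9 − 2 = 7.
The spin state decides the count: Hydroxide is a weak-field ligand for a first-row metal, so the complex is high-spin.
An octahedral high-spin d⁷ ion is t₂g⁵e_g², giving 3 unpaired electrons.

3 unpaired electrons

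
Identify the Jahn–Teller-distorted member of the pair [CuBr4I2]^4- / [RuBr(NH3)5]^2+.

[CuBr4I2]^4-: Each bromide is −1; each iodide is −1; balancing the −4 overall charge requires Cu(II). Cu sits in group 11, so the d-electron count is 11 − 2 = 9. The t₂g⁶e_g³ configuration has an unevenly filled e_g set; the Jahn–Teller theorem predicts a tetragonal distortion (typically axial elongation) to lift the degeneracy.
[RuBr(NH3)5]^2+: Each bromide is −1; ammonia is neutral; balancing the +2 overall charge requires Ru(III). Ruthenium is a group-8 element; Ru(III) is therefore d⁵. A 4d ion has a large Δₒ and is invariably low-spin. The d⁵ configuration leaves the e_g set evenly filled (or empty) — no strong Jahn–Teller driving force.

[CuBr4I2]^4-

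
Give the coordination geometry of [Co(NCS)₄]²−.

Each isothiocyanate is −1; balancing the −2 overall charge requires Co(II).
Co sits in group 9, so the d-electron count is 9 − 2 = 7.
Coordination number: 4.
Isothiocyanate is a weak-field ligand.
For a high-spin 3d d⁷ ion with weak-field ligands the small Δₜ gives little square-planar CFSE advantage, so four ligands adopt the sterically favoured tetrahedral geometry.

tetrahedral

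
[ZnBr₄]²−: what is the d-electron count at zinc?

Summing ligand charges against the −2 overall charge gives an oxidation state of +2 for zinc.
Zn sits in group 12, so the d-electron count is 12 − 2 = 10.

d¹⁰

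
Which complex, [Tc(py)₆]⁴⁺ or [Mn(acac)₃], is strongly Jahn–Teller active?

[Mn(acac)₃]

[Tc(py)₆]⁴⁺: Summing ligand charges against the +4 overall charge gives an oxidation state of +4 for technetium. Tc sits in group 7, so the d-electron count is 7 − 4 = 3. The d³ configuration leaves the e_g set evenly filled (or empty) — no strong Jahn–Teller driving force.
[Mn(acac)₃]: Summing ligand charges against the 0 overall charge gives an oxidation state of +3 for manganese. Mn sits in group 7, so the d-electron count is 7 − 3 = 4. Acetylacetonate is a weak-field ligand for a first-row metal, so the complex is high-spin. The t₂g³e_g¹ (high-spin) configuration has an unevenly filled e_g set; the Jahn–Teller theorem predicts a tetragonal distortion (typically axial elongation) to lift the degeneracy.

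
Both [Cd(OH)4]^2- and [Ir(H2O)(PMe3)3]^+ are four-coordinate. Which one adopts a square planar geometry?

[Ir(H2O)(PMe3)3]^+

For [Cd(OH)4]^2-: Each hydroxide is −1; balancing the −2 overall charge requires Cd(II). Cadmium is a group-12 element; Cd(II) is therefore d¹⁰. A d¹⁰ ion has no crystal-field stabilisation preference between square planar and tetrahedral, so four ligands adopt the sterically favoured tetrahedral geometry. → tetrahedral.
For [Ir(H2O)(PMe3)3]^+: Water is neutral; trimethylphosphine is neutral; balancing the +1 overall charge requires Ir(I). Group 9 minus oxidation state 1 gives a d⁸ configuration. A 5d d⁸ ion has a large crystal-field splitting; square planar leaves the high-energy d_{x²−y²} orbital empty and maximises CFSE. → square planar.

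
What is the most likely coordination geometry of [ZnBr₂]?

Summing ligand charges against the 0 overall charge gives an oxidation state of +2 for zinc.
Zinc is a group-12 element; Zn(II) is therefore d¹⁰.
With 2 monodentate ligands the coordination number is 2.
A d¹⁰ ion with only two ligands adopts a linear arrangement (sp hybridisation; no CFSE preference).

linear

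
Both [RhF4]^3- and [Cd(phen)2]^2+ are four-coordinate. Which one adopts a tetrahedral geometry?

For [RhF4]^3-: Summing ligand charges against the −3 overall charge gives an oxidation state of +1 for rhodium. Group 9 minus oxidation state 1 gives a d⁸ configuration. A 4d d⁸ ion has a large crystal-field splitting; square planar leaves the high-energy d_{x²−y²} orbital empty and maximises CFSE. → square planar.
For [Cd(phen)2]^2+: Ligand charges: 1,10-phenanthroline is neutral. With an overall charge of +2 the cadmium centre must be in the +2 oxidation state. Cd sits in group 12, so the d-electron count is 12 − 2 = 10. A d¹⁰ ion has no crystal-field stabilisation preference between square planar and tetrahedral, so four ligands adopt the sterically favoured tetrahedral geometry. → tetrahedral.

[Cd(phen)2]^2+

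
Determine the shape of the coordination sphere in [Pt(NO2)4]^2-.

Summing ligand charges against the −2 overall charge gives an oxidation state of +2 for platinum.
Pt sits in group 10, so the d-electron count is 10 − 2 = 8.
Coordination number: 4.
A 5d d⁸ ion has a large crystal-field splitting; square planar leaves the high-energy d_{x²−y²} orbital empty and maximises CFSE.

square planar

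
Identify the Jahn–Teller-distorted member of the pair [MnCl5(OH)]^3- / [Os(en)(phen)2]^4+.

[MnCl5(OH)]^3-

[MnCl5(OH)]^3-: Ligand charges: each chloride is −1; each hydroxide is −1. With an overall charge of −3 the manganese centre must be in the +3 oxidation state. Group 7 minus oxidation state 3 gives a d⁴ configuration. Chloride and hydroxide are weak-field ligands for a first-row metal, so the complex is high-spin. The t₂g³e_g¹ (high-spin) configuration has an unevenly filled e_g set; the Jahn–Teller theorem predicts a tetragonal distortion (typically axial elongation) to lift the degeneracy.
[Os(en)(phen)2]^4+: Ligand charges: ethylenediamine is neutral; 1,10-phenanthroline is neutral. With an overall charge of +4 the osmium centre must be in the +4 oxidation state. Osmium is a group-8 element; Os(IV) is therefore d⁴. A 5d ion has a large Δₒ and is invariably low-spin. The d⁴ configuration leaves the e_g set evenly filled (or empty) — no strong Jahn–Teller driving force.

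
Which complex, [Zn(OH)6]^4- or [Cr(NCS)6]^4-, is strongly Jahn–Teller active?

[Cr(NCS)6]^4-

[Zn(OH)6]^4-: Each hydroxide is −1; balancing the −4 overall charge requires Zn(II). Zn sits in group 12, so the d-electron count is 12 − 2 = 10. The d¹⁰ configuration leaves the e_g set evenly filled (or empty) — no strong Jahn–Teller driving force.
[Cr(NCS)6]^4-: Ligand charges: each isothiocyanate is −1. With an overall charge of −4 the chromium centre must be in the +2 oxidation state. Group 6 minus oxidation state 2 gives a d⁴ configuration. Isothiocyanate is a weak-field ligand for a first-row metal, so the complex is high-spin. The t₂g³e_g¹ (high-spin) configuration has an unevenly filled e_g set; the Jahn–Teller theorem predicts a tetragonal distortion (typically axial elongation) to lift the degeneracy.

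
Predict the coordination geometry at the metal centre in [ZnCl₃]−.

Summing ligand charges against the −1 overall charge gives an oxidation state of +2 for zinc.
Zinc is a group-12 element; Zn(II) is therefore d¹⁰.
With 3 monodentate ligands the coordination number is 3.
Three ligands around a d¹⁰ centre minimise repulsion in a trigonal-planar arrangement.

trigonal planar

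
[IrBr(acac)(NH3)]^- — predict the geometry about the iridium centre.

Ligand charges: each bromide is −1; each acetylacetonate is −1; ammonia is neutral. With an overall charge of −1 the iridium centre must be in the +1 oxidation state.
Ir sits in group 9, so the d-electron count is 9 − 1 = 8.
Counting donor atoms: 1×bromide (monodentate) → 1 donor; 1×acetylacetonate (bidentate) → 2 donors; 1×ammonia (monodentate) → 1 donor. Coordination number = 4.
A 5d d⁸ ion has a large crystal-field splitting; square planar leaves the high-energy d_{x²−y²} orbital empty and maximises CFSE.

square planar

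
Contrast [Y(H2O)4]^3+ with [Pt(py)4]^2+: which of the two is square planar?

[Pt(py)4]^2+

For [Y(H2O)4]^3+: Summing ligand charges against the +3 overall charge gives an oxidation state of +3 for yttrium. Y sits in group 3, so the d-electron count is 3 − 3 = 0. A d⁰ ion has no crystal-field stabilisation preference between square planar and tetrahedral, so four ligands adopt the sterically favoured tetrahedral geometry. → tetrahedral.
For [Pt(py)4]^2+: Pyridine is neutral; balancing the +2 overall charge requires Pt(II). Platinum is a group-10 element; Pt(II) is therefore d⁸. A 5d d⁸ ion has a large crystal-field splitting; square planar leaves the high-energy d_{x²−y²} orbital empty and maximises CFSE. → square planar.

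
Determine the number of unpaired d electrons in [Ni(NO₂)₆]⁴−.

2

Each nitro (N-bound nitrite) is −1; balancing the −4 overall charge requires Ni(II).
Group 10 minus oxidation state 2 gives a d⁸ configuration.
In an octahedral field the d⁸ configuration is t₂g⁶e_g² (only one arrangement possible), giving 2 unpaired electrons.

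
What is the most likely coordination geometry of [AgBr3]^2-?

Ligand charges: each bromide is −1. With an overall charge of −2 the silver centre must be in the +1 oxidation state.
Ag sits in group 11, so the d-electron count is 11 − 1 = 10.
Coordination number: 3.
Three ligands around a d¹⁰ centre minimise repulsion in a trigonal-planar arrangement.

trigonal planar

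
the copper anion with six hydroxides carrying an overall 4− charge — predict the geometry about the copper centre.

octahedral

Ligand charges: each hydroxide is −1. With an overall charge of −4 the copper centre must be in the +2 oxidation state.
Group 11 minus oxidation state 2 gives a d⁹ configuration.
Coordination number: 6.
Six donors around a single metal centre give an octahedral coordination sphere.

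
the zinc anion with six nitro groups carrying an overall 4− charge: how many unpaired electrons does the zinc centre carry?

0

Summing ligand charges against the −4 overall charge gives an oxidation state of +2 for zinc.
Zn sits in group 12, so the d-electron count is 12 − 2 = 10.
In an octahedral field the d¹⁰ configuration is t₂g⁶e_g⁴, giving 0 unpaired electrons.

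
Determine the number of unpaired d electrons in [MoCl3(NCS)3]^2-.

Summing ligand charges against the −2 overall charge gives an oxidation state of +4 for molybdenum.
Molybdenum is a group-6 element; Mo(IV) is therefore d².
In an octahedral field the d² configuration is t₂g²e_g⁰ (only one arrangement possible), giving 2 unpaired electrons.

2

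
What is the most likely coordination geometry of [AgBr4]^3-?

tetrahedral

Each bromide is −1; balancing the −3 overall charge requires Ag(I).
Group 11 minus oxidation state 1 gives a d¹⁰ configuration.
Coordination number: 4.
A d¹⁰ ion has no crystal-field stabilisation preference between square planar and tetrahedral, so four ligands adopt the sterically favoured tetrahedral geometry.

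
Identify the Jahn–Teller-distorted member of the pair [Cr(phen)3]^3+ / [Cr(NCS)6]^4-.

[Cr(NCS)6]^4-

[Cr(phen)3]^3+: Ligand charges: 1,10-phenanthroline is neutral. With an overall charge of +3 the chromium centre must be in the +3 oxidation state. Chromium is a group-6 element; Cr(III) is therefore d³. The d³ configuration leaves the e_g set evenly filled (or empty) — no strong Jahn–Teller driving force.
[Cr(NCS)6]^4-: Each isothiocyanate is −1; balancing the −4 overall charge requires Cr(II). Cr sits in group 6, so the d-electron count is 6 − 2 = 4. Isothiocyanate is a weak-field ligand for a first-row metal, so the complex is high-spin. The t₂g³e_g¹ (high-spin) configuration has an unevenly filled e_g set; the Jahn–Teller theorem predicts a tetragonal distortion (typically axial elongation) to lift the degeneracy.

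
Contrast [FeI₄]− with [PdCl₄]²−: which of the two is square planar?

[PdCl₄]²−

For [FeI₄]−: Summing ligand charges against the −1 overall charge gives an oxidation state of +3 for iron. Iron is a group-8 element; Fe(III) is therefore d⁵. A high-spin d⁵ ion has zero CFSE in either geometry, so four ligands adopt the sterically favoured tetrahedral geometry. → tetrahedral.
For [PdCl₄]²−: Each chloride is −1; balancing the −2 overall charge requires Pd(II). Group 10 minus oxidation state 2 gives a d⁸ configuration. A 4d d⁸ ion has a large crystal-field splitting; square planar leaves the high-energy d_{x²−y²} orbital empty and maximises CFSE. → square planar.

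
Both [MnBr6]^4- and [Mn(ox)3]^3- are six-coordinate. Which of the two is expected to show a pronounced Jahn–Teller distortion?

[Mn(ox)3]^3-

[MnBr6]^4-: Each bromide is −1; balancing the −4 overall charge requires Mn(II). Manganese is a group-7 element; Mn(II) is therefore d⁵. Bromide is a weak-field ligand for a first-row metal, so the complex is high-spin. The d⁵ configuration leaves the e_g set evenly filled (or empty) — no strong Jahn–Teller driving force.
[Mn(ox)3]^3-: Each oxalate is −2; balancing the −3 overall charge requires Mn(III). Group 7 minus oxidation state 3 gives a d⁴ configuration. Oxalate is a weak-field ligand for a first-row metal, so the complex is high-spin. The t₂g³e_g¹ (high-spin) configuration has an unevenly filled e_g set; the Jahn–Teller theorem predicts a tetragonal distortion (typically axial elongation) to lift the degeneracy.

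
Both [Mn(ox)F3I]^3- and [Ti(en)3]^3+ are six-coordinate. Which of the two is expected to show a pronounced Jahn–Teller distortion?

[Mn(ox)F3I]^3-: Ligand charges: each oxalate is −2; each fluoride is −1; each iodide is −1. With an overall charge of −3 the manganese centre must be in the +3 oxidation state. Manganese is a group-7 element; Mn(III) is therefore d⁴. Fluoride, iodide, and oxalate are weak-field ligands for a first-row metal, so the complex is high-spin. The t₂g³e_g¹ (high-spin) configuration has an unevenly filled e_g set; the Jahn–Teller theorem predicts a tetragonal distortion (typically axial elongation) to lift the degeneracy.
[Ti(en)3]^3+: Ethylenediamine is neutral; balancing the +3 overall charge requires Ti(III). Group 4 minus oxidation state 3 gives a d¹ configuration. The d¹ configuration leaves the e_g set evenly filled (or empty) — no strong Jahn–Teller driving force.

[Mn(ox)F3I]^3-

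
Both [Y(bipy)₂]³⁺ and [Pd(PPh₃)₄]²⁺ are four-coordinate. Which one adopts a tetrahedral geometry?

For [Y(bipy)₂]³⁺: 2,2′-bipyridine is neutral; balancing the +3 overall charge requires Y(III). Yttrium is a group-3 element; Y(III) is therefore d⁰. A d⁰ ion has no crystal-field stabilisation preference between square planar and tetrahedral, so four ligands adopt the sterically favoured tetrahedral geometry. → tetrahedral.
For [Pd(PPh₃)₄]²⁺: Summing ligand charges against the +2 overall charge gives an oxidation state of +2 for palladium. Group 10 minus oxidation state 2 gives a d⁸ configuration. A 4d d⁸ ion has a large crystal-field splitting; square planar leaves the high-energy d_{x²−y²} orbital empty and maximises CFSE. → square planar.

[Y(bipy)₂]³⁺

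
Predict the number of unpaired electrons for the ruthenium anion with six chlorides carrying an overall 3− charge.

Each chloride is −1; balancing the −3 overall charge requires Ru(III).
Group 8 minus oxidation state 3 gives a d⁵ configuration.
The spin state decides the count: a 4d ion has a large Δₒ and is invariably low-spin.
An octahedral low-spin d⁵ ion is t₂g⁵e_g⁰, giving 1 unpaired electron.

1 unpaired electron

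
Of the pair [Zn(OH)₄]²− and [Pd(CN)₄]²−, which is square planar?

[Pd(CN)₄]²−

For [Zn(OH)₄]²−: Each hydroxide is −1; balancing the −2 overall charge requires Zn(II). Group 12 minus oxidation state 2 gives a d¹⁰ configuration. A d¹⁰ ion has no crystal-field stabilisation preference between square planar and tetrahedral, so four ligands adopt the sterically favoured tetrahedral geometry. → tetrahedral.
For [Pd(CN)₄]²−: Ligand charges: each cyanide is −1. With an overall charge of −2 the palladium centre must be in the +2 oxidation state. Palladium is a group-10 element; Pd(II) is therefore d⁸. A 4d d⁸ ion has a large crystal-field splitting; square planar leaves the high-energy d_{x²−y²} orbital empty and maximises CFSE. → square planar.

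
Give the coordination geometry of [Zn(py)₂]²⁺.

Summing ligand charges against the +2 overall charge gives an oxidation state of +2 for zinc.
Zn sits in group 12, so the d-electron count is 12 − 2 = 10.
With 2 monodentate ligands the coordination number is 2.
A d¹⁰ ion with only two ligands adopts a linear arrangement (sp hybridisation; no CFSE preference).

linear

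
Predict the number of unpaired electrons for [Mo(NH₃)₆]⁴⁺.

Ammonia is neutral; balancing the +4 overall charge requires Mo(IV).
Mo sits in group 6, so the d-electron count is 6 − 4 = 2.
In an octahedral field the d² configuration is t₂g²e_g⁰ (only one arrangement possible), giving 2 unpaired electrons.

2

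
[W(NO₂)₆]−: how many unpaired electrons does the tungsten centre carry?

1 unpaired electron

Each nitro (N-bound nitrite) is −1; balancing the −1 overall charge requires W(V).
Group 6 minus oxidation state 5 gives a d¹ configuration.
In an octahedral field the d¹ configuration is t₂g¹e_g⁰ (only one arrangement possible), giving 1 unpaired electron.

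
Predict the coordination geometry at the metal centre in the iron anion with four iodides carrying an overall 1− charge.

Each iodide is −1; balancing the −1 overall charge requires Fe(III).
Fe sits in group 8, so the d-electron count is 8 − 3 = 5.
With 4 monodentate ligands the coordination number is 4.
Iodide is a weak-field ligand.
A high-spin d⁵ ion has zero CFSE in either geometry, so four ligands adopt the sterically favoured tetrahedral geometry.

tetrahedral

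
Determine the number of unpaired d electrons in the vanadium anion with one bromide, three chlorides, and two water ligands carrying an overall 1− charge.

2

Summing ligand charges against the −1 overall charge gives an oxidation state of +3 for vanadium.
Group 5 minus oxidation state 3 gives a d² configuration.
In an octahedral field the d² configuration is t₂g²e_g⁰ (only one arrangement possible), giving 2 unpaired electrons.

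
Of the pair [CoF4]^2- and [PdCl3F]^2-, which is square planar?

[PdCl3F]^2-

For [CoF4]^2-: Each fluoride is −1; balancing the −2 overall charge requires Co(II). Co sits in group 9, so the d-electron count is 9 − 2 = 7. For a high-spin 3d d⁷ ion with weak-field ligands the small Δₜ gives little square-planar CFSE advantage, so four ligands adopt the sterically favoured tetrahedral geometry. → tetrahedral.
For [PdCl3F]^2-: Ligand charges: each chloride is −1; each fluoride is −1. With an overall charge of −2 the palladium centre must be in the +2 oxidation state. Pd sits in group 10, so the d-electron count is 10 − 2 = 8. A 4d d⁸ ion has a large crystal-field splitting; square planar leaves the high-energy d_{x²−y²} orbital empty and maximises CFSE. → square planar.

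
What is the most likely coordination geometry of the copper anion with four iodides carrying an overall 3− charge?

Summing ligand charges against the −3 overall charge gives an oxidation state of +1 for copper.
Group 11 minus oxidation state 1 gives a d¹⁰ configuration.
With 4 monodentate ligands the coordination number is 4.
A d¹⁰ ion has no crystal-field stabilisation preference between square planar and tetrahedral, so four ligands adopt the sterically favoured tetrahedral geometry.

tetrahedral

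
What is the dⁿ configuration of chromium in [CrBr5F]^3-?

d³

Ligand charges: each bromide is −1; each fluoride is −1. With an overall charge of −3 the chromium centre must be in the +3 oxidation state.
Cr sits in group 6, so the d-electron count is 6 − 3 = 3.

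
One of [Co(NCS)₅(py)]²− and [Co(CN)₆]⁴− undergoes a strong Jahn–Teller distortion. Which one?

[Co(CN)₆]⁴−

[Co(NCS)₅(py)]²−: Ligand charges: each isothiocyanate is −1; pyridine is neutral. With an overall charge of −2 the cobalt centre must be in the +3 oxidation state. Co sits in group 9, so the d-electron count is 9 − 3 = 6. Co(III) has an exceptionally large octahedral splitting and is low-spin with essentially every ligand except fluoride. The d⁶ configuration leaves the e_g set evenly filled (or empty) — no strong Jahn–Teller driving force.
[Co(CN)₆]⁴−: Summing ligand charges against the −4 overall charge gives an oxidation state of +2 for cobalt. Group 9 minus oxidation state 2 gives a d⁷ configuration. Cyanide is a strong-field ligand (high in the spectrochemical series) for a first-row metal, so the complex is low-spin. The t₂g⁶e_g¹ (low-spin) configuration has an unevenly filled e_g set; the Jahn–Teller theorem predicts a tetragonal distortion (typically axial elongation) to lift the degeneracy.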